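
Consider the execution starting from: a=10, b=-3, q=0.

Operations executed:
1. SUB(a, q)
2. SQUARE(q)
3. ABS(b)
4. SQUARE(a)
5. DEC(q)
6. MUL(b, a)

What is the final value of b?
b = 300

Tracing execution:
Step 1: SUB(a, q) → b = -3
Step 2: SQUARE(q) → b = -3
Step 3: ABS(b) → b = 3
Step 4: SQUARE(a) → b = 3
Step 5: DEC(q) → b = 3
Step 6: MUL(b, a) → b = 300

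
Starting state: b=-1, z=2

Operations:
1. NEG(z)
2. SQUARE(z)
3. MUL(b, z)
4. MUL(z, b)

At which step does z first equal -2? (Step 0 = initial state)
Step 1

Tracing z:
Initial: z = 2
After step 1: z = -2 ← first occurrence
After step 2: z = 4
After step 3: z = 4
After step 4: z = -16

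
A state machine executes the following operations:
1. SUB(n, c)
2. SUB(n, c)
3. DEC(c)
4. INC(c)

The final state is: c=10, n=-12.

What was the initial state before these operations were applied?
c=10, n=8

Working backwards:
Final state: c=10, n=-12
Before step 4 (INC(c)): c=9, n=-12
Before step 3 (DEC(c)): c=10, n=-12
Before step 2 (SUB(n, c)): c=10, n=-2
Before step 1 (SUB(n, c)): c=10, n=8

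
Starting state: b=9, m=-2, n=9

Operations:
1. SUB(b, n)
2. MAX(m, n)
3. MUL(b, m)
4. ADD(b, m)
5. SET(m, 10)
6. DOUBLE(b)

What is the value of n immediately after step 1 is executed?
n = 9

Tracing n through execution:
Initial: n = 9
After step 1 (SUB(b, n)): n = 9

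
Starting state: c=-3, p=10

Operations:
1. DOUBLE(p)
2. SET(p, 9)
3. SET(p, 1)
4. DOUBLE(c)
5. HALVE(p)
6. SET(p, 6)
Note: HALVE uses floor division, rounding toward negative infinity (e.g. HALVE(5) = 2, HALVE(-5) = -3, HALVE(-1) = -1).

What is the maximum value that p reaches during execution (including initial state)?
20

Values of p at each step:
Initial: p = 10
After step 1: p = 20 ← maximum
After step 2: p = 9
After step 3: p = 1
After step 4: p = 1
After step 5: p = 0
After step 6: p = 6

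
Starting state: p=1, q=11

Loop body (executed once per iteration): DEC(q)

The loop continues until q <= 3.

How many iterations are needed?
8

Tracing iterations:
Initial: p=1, q=11
After iteration 1: p=1, q=10
After iteration 2: p=1, q=9
After iteration 3: p=1, q=8
After iteration 4: p=1, q=7
After iteration 5: p=1, q=6
After iteration 6: p=1, q=5
After iteration 7: p=1, q=4
After iteration 8: p=1, q=3
q <= 3 now holds, so the loop exits after 8 iterations.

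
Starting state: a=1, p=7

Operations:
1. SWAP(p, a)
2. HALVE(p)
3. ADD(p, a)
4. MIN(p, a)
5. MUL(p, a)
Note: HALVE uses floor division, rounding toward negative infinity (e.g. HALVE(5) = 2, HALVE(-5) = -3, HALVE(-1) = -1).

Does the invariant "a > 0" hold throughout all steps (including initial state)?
Yes

The invariant holds at every step.

State at each step:
Initial: a=1, p=7
After step 1: a=7, p=1
After step 2: a=7, p=0
After step 3: a=7, p=7
After step 4: a=7, p=7
After step 5: a=7, p=49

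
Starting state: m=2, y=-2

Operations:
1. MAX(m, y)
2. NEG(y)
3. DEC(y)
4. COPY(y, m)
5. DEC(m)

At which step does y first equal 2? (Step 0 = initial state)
Step 2

Tracing y:
Initial: y = -2
After step 1: y = -2
After step 2: y = 2 ← first occurrence
After step 3: y = 1
After step 4: y = 2
After step 5: y = 2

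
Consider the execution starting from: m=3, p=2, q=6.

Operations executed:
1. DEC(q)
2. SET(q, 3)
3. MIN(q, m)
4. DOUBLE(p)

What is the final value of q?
q = 3

Tracing execution:
Step 1: DEC(q) → q = 5
Step 2: SET(q, 3) → q = 3
Step 3: MIN(q, m) → q = 3
Step 4: DOUBLE(p) → q = 3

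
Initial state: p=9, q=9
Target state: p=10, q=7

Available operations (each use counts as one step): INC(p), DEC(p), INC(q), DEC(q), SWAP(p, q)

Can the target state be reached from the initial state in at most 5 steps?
Yes

Path (3 steps): INC(p) → DEC(q) → DEC(q)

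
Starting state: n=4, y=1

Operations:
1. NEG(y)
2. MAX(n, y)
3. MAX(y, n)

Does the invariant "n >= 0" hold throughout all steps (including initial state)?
Yes

The invariant holds at every step.

State at each step:
Initial: n=4, y=1
After step 1: n=4, y=-1
After step 2: n=4, y=-1
After step 3: n=4, y=4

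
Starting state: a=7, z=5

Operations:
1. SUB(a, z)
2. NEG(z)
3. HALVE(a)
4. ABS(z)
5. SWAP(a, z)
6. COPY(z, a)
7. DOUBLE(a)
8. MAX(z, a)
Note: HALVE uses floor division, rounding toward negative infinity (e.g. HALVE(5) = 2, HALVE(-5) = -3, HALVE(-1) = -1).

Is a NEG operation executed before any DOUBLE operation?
Yes

First NEG: step 2
First DOUBLE: step 7
Since 2 < 7, NEG comes first.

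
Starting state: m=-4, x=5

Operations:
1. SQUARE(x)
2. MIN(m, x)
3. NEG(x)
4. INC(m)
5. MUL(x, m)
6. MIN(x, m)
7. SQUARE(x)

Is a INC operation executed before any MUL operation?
Yes

First INC: step 4
First MUL: step 5
Since 4 < 5, INC comes first.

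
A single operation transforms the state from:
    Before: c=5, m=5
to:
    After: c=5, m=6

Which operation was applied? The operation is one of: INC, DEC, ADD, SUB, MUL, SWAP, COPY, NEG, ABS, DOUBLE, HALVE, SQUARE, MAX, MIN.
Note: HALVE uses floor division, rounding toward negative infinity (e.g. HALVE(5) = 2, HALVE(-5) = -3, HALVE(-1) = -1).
INC(m)

Analyzing the change:
Before: c=5, m=5
After: c=5, m=6
Variable m changed from 5 to 6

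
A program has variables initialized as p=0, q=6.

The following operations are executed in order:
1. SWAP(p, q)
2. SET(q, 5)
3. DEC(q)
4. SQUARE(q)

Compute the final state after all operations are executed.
{p: 6, q: 16}

Step-by-step execution:
Initial: p=0, q=6
After step 1 (SWAP(p, q)): p=6, q=0
After step 2 (SET(q, 5)): p=6, q=5
After step 3 (DEC(q)): p=6, q=4
After step 4 (SQUARE(q)): p=6, q=16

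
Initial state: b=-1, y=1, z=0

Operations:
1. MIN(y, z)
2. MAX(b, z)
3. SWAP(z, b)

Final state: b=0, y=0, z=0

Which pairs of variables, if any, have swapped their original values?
None

Comparing initial and final values:
z: 0 → 0
b: -1 → 0
y: 1 → 0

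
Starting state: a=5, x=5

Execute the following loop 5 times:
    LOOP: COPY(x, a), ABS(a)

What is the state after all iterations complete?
a=5, x=5

Iteration trace:
Start: a=5, x=5
After iteration 1: a=5, x=5
After iteration 2: a=5, x=5
After iteration 3: a=5, x=5
After iteration 4: a=5, x=5
After iteration 5: a=5, x=5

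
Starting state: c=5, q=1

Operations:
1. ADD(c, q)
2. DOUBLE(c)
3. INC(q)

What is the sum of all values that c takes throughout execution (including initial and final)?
35

Values of c at each step:
Initial: c = 5
After step 1: c = 6
After step 2: c = 12
After step 3: c = 12
Sum = 5 + 6 + 12 + 12 = 35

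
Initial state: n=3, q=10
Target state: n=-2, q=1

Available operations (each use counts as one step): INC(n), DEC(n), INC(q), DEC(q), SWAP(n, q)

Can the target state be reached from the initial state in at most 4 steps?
No

The target state cannot be reached within 4 steps.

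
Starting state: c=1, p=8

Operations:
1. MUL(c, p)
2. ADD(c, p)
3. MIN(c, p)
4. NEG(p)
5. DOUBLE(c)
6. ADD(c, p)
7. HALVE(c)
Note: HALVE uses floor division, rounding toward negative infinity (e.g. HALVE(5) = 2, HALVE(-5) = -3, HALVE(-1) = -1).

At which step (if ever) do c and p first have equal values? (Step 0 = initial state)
Step 1

c and p first become equal after step 1.

Comparing values at each step:
Initial: c=1, p=8
After step 1: c=8, p=8 ← equal!
After step 2: c=16, p=8
After step 3: c=8, p=8 ← equal!
After step 4: c=8, p=-8
After step 5: c=16, p=-8
After step 6: c=8, p=-8
After step 7: c=4, p=-8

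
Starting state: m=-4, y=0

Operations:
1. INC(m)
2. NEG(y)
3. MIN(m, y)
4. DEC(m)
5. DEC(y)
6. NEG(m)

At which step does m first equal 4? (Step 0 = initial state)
Step 6

Tracing m:
Initial: m = -4
After step 1: m = -3
After step 2: m = -3
After step 3: m = -3
After step 4: m = -4
After step 5: m = -4
After step 6: m = 4 ← first occurrence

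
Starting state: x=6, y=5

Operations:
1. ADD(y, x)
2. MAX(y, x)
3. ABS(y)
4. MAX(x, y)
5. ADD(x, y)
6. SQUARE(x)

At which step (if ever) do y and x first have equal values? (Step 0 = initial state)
Step 4

y and x first become equal after step 4.

Comparing values at each step:
Initial: y=5, x=6
After step 1: y=11, x=6
After step 2: y=11, x=6
After step 3: y=11, x=6
After step 4: y=11, x=11 ← equal!
After step 5: y=11, x=22
After step 6: y=11, x=484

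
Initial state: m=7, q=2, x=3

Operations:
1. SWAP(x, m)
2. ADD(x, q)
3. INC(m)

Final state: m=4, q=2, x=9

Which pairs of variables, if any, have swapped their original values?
None

Comparing initial and final values:
m: 7 → 4
x: 3 → 9
q: 2 → 2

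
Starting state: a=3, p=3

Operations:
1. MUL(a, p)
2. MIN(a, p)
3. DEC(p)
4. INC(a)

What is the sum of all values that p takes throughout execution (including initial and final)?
13

Values of p at each step:
Initial: p = 3
After step 1: p = 3
After step 2: p = 3
After step 3: p = 2
After step 4: p = 2
Sum = 3 + 3 + 3 + 2 + 2 = 13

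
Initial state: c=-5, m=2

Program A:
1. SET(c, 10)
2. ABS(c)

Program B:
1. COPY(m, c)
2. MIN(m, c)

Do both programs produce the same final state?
No

Program A final state: c=10, m=2
Program B final state: c=-5, m=-5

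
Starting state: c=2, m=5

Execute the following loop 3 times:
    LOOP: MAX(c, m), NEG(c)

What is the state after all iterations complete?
c=-5, m=5

Iteration trace:
Start: c=2, m=5
After iteration 1: c=-5, m=5
After iteration 2: c=-5, m=5
After iteration 3: c=-5, m=5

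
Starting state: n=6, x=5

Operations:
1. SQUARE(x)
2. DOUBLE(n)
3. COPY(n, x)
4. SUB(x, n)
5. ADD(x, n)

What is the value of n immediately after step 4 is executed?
n = 25

Tracing n through execution:
Initial: n = 6
After step 1 (SQUARE(x)): n = 6
After step 2 (DOUBLE(n)): n = 12
After step 3 (COPY(n, x)): n = 25
After step 4 (SUB(x, n)): n = 25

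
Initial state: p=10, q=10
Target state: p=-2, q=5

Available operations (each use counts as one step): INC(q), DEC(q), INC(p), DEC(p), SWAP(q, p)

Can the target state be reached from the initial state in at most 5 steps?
No

The target state cannot be reached within 5 steps.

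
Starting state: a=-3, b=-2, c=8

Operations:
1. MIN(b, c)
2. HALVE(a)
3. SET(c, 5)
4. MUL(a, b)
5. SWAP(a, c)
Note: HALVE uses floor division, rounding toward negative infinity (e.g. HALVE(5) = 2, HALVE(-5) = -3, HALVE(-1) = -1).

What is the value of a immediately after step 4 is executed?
a = 4

Tracing a through execution:
Initial: a = -3
After step 1 (MIN(b, c)): a = -3
After step 2 (HALVE(a)): a = -2
After step 3 (SET(c, 5)): a = -2
After step 4 (MUL(a, b)): a = 4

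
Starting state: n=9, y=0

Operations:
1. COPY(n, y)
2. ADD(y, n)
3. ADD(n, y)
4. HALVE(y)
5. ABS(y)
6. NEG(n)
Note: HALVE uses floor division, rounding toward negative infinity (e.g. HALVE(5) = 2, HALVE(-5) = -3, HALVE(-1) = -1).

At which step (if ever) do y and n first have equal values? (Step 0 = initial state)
Step 1

y and n first become equal after step 1.

Comparing values at each step:
Initial: y=0, n=9
After step 1: y=0, n=0 ← equal!
After step 2: y=0, n=0 ← equal!
After step 3: y=0, n=0 ← equal!
After step 4: y=0, n=0 ← equal!
After step 5: y=0, n=0 ← equal!
After step 6: y=0, n=0 ← equal!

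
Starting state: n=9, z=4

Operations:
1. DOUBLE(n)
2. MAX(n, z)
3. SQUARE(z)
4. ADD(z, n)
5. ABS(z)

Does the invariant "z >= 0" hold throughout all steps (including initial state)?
Yes

The invariant holds at every step.

State at each step:
Initial: n=9, z=4
After step 1: n=18, z=4
After step 2: n=18, z=4
After step 3: n=18, z=16
After step 4: n=18, z=34
After step 5: n=18, z=34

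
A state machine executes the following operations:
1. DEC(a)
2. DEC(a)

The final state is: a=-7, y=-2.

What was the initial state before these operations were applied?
a=-5, y=-2

Working backwards:
Final state: a=-7, y=-2
Before step 2 (DEC(a)): a=-6, y=-2
Before step 1 (DEC(a)): a=-5, y=-2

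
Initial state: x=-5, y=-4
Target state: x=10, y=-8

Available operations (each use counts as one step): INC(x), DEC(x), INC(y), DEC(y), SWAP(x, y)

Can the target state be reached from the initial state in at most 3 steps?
No

The target state cannot be reached within 3 steps.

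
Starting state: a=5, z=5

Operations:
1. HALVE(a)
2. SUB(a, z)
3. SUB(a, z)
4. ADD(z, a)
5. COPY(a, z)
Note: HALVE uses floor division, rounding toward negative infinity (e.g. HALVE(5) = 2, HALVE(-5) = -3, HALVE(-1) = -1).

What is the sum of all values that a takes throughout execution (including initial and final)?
-15

Values of a at each step:
Initial: a = 5
After step 1: a = 2
After step 2: a = -3
After step 3: a = -8
After step 4: a = -8
After step 5: a = -3
Sum = 5 + 2 + -3 + -8 + -8 + -3 = -15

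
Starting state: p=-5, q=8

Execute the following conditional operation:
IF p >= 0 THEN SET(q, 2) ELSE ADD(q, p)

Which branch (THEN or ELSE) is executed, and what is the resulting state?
Branch: ELSE, Final state: p=-5, q=3

Evaluating condition: p >= 0
p = -5
Condition is False, so ELSE branch executes
After ADD(q, p): p=-5, q=3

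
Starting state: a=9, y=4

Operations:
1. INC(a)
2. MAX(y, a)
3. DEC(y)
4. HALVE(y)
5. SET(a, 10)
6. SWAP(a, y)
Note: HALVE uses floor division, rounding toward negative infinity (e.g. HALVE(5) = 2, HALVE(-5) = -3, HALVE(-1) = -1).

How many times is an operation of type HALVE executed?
1

Counting HALVE operations:
Step 4: HALVE(y) ← HALVE
Total: 1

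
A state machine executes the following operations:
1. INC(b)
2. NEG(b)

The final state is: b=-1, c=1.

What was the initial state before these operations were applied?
b=0, c=1

Working backwards:
Final state: b=-1, c=1
Before step 2 (NEG(b)): b=1, c=1
Before step 1 (INC(b)): b=0, c=1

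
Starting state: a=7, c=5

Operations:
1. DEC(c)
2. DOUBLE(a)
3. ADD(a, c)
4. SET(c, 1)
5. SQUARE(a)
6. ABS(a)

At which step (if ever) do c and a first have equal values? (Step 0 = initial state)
Never

c and a never become equal during execution.

Comparing values at each step:
Initial: c=5, a=7
After step 1: c=4, a=7
After step 2: c=4, a=14
After step 3: c=4, a=18
After step 4: c=1, a=18
After step 5: c=1, a=324
After step 6: c=1, a=324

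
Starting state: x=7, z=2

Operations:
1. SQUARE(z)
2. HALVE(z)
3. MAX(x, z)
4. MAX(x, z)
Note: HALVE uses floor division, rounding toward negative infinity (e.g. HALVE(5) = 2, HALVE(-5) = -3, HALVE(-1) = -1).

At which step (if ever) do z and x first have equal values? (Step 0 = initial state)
Never

z and x never become equal during execution.

Comparing values at each step:
Initial: z=2, x=7
After step 1: z=4, x=7
After step 2: z=2, x=7
After step 3: z=2, x=7
After step 4: z=2, x=7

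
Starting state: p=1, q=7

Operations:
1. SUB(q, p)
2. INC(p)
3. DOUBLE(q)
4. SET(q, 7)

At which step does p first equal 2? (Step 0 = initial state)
Step 2

Tracing p:
Initial: p = 1
After step 1: p = 1
After step 2: p = 2 ← first occurrence
After step 3: p = 2
After step 4: p = 2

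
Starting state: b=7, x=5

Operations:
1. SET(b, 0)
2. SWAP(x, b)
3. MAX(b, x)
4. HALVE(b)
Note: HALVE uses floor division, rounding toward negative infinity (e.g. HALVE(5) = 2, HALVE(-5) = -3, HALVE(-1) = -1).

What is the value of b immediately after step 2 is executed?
b = 5

Tracing b through execution:
Initial: b = 7
After step 1 (SET(b, 0)): b = 0
After step 2 (SWAP(x, b)): b = 5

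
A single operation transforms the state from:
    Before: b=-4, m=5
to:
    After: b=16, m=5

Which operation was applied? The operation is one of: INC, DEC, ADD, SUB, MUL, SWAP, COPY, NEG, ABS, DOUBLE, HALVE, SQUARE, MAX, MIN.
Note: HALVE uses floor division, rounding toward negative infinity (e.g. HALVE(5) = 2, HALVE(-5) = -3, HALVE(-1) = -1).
SQUARE(b)

Analyzing the change:
Before: b=-4, m=5
After: b=16, m=5
Variable b changed from -4 to 16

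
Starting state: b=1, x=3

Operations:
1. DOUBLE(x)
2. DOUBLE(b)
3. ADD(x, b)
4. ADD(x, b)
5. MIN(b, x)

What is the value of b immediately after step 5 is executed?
b = 2

Tracing b through execution:
Initial: b = 1
After step 1 (DOUBLE(x)): b = 1
After step 2 (DOUBLE(b)): b = 2
After step 3 (ADD(x, b)): b = 2
After step 4 (ADD(x, b)): b = 2
After step 5 (MIN(b, x)): b = 2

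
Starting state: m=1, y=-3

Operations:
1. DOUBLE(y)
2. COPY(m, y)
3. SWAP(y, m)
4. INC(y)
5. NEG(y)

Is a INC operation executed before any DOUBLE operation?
No

First INC: step 4
First DOUBLE: step 1
Since 4 > 1, DOUBLE comes first.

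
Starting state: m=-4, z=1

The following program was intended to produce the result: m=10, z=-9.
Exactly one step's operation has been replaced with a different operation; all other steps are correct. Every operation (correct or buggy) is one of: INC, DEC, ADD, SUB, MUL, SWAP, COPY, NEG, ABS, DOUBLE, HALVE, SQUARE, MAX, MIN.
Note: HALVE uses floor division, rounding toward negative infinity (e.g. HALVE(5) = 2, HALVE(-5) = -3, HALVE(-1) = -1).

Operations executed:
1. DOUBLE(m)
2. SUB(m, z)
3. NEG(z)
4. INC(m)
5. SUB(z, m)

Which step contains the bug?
Step 3

Trace with buggy code:
Initial: m=-4, z=1
After step 1: m=-8, z=1
After step 2: m=-9, z=1
After step 3: m=-9, z=-1
After step 4: m=-8, z=-1
After step 5: m=-8, z=7
Actual final m=-8, z=7 ≠ expected m=10, z=-9.
Step 3 is the only position where a single-operation replacement can produce the expected result.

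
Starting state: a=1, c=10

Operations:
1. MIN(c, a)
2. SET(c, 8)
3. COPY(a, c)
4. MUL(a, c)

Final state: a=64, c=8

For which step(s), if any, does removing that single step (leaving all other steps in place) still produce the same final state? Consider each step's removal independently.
Step(s) 1

Testing removal of each single step:
Without step 1: final = a=64, c=8 (same)
Without step 2: final = a=1, c=1 (different)
Without step 3: final = a=8, c=8 (different)
Without step 4: final = a=8, c=8 (different)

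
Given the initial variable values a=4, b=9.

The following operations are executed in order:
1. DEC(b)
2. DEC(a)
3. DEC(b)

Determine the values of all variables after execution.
{a: 3, b: 7}

Step-by-step execution:
Initial: a=4, b=9
After step 1 (DEC(b)): a=4, b=8
After step 2 (DEC(a)): a=3, b=8
After step 3 (DEC(b)): a=3, b=7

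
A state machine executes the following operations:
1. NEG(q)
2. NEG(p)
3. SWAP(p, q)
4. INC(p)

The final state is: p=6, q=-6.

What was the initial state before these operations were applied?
p=6, q=-5

Working backwards:
Final state: p=6, q=-6
Before step 4 (INC(p)): p=5, q=-6
Before step 3 (SWAP(p, q)): p=-6, q=5
Before step 2 (NEG(p)): p=6, q=5
Before step 1 (NEG(q)): p=6, q=-5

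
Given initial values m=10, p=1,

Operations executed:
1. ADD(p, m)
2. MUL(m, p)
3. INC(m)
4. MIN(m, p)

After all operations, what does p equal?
p = 11

Tracing execution:
Step 1: ADD(p, m) → p = 11
Step 2: MUL(m, p) → p = 11
Step 3: INC(m) → p = 11
Step 4: MIN(m, p) → p = 11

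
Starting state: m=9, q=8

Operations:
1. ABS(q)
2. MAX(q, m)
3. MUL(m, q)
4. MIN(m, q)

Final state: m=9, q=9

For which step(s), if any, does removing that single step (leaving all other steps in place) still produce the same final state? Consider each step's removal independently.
Step(s) 1, 3

Testing removal of each single step:
Without step 1: final = m=9, q=9 (same)
Without step 2: final = m=8, q=8 (different)
Without step 3: final = m=9, q=9 (same)
Without step 4: final = m=81, q=9 (different)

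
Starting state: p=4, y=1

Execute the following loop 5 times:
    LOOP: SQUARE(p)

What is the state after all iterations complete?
p=18446744073709551616, y=1

Iteration trace:
Start: p=4, y=1
After iteration 1: p=16, y=1
After iteration 2: p=256, y=1
After iteration 3: p=65536, y=1
After iteration 4: p=4294967296, y=1
After iteration 5: p=18446744073709551616, y=1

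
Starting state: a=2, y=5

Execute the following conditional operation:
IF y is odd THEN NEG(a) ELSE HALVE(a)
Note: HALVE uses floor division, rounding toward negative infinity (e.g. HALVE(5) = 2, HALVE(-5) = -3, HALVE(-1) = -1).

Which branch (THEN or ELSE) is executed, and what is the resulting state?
Branch: THEN, Final state: a=-2, y=5

Evaluating condition: y is odd
Condition is True, so THEN branch executes
After NEG(a): a=-2, y=5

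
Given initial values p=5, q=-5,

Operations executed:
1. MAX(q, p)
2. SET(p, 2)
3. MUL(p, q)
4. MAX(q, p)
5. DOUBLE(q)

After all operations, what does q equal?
q = 20

Tracing execution:
Step 1: MAX(q, p) → q = 5
Step 2: SET(p, 2) → q = 5
Step 3: MUL(p, q) → q = 5
Step 4: MAX(q, p) → q = 10
Step 5: DOUBLE(q) → q = 20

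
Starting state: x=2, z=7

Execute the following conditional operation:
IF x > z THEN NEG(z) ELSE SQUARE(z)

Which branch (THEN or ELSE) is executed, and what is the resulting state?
Branch: ELSE, Final state: x=2, z=49

Evaluating condition: x > z
x = 2, z = 7
Condition is False, so ELSE branch executes
After SQUARE(z): x=2, z=49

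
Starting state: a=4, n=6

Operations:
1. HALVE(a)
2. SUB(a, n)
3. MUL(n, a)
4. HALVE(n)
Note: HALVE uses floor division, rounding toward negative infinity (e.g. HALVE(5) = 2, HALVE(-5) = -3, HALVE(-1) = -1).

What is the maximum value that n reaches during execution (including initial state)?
6

Values of n at each step:
Initial: n = 6 ← maximum
After step 1: n = 6
After step 2: n = 6
After step 3: n = -24
After step 4: n = -12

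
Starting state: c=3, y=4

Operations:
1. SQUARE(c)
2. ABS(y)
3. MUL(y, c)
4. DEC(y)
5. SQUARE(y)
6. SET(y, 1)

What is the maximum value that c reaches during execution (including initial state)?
9

Values of c at each step:
Initial: c = 3
After step 1: c = 9 ← maximum
After step 2: c = 9
After step 3: c = 9
After step 4: c = 9
After step 5: c = 9
After step 6: c = 9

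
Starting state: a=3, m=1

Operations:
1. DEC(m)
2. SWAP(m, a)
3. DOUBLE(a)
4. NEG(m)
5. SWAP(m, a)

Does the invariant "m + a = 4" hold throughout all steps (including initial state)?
No, violated after step 1

The invariant is violated after step 1.

State at each step:
Initial: a=3, m=1
After step 1: a=3, m=0
After step 2: a=0, m=3
After step 3: a=0, m=3
After step 4: a=0, m=-3
After step 5: a=-3, m=0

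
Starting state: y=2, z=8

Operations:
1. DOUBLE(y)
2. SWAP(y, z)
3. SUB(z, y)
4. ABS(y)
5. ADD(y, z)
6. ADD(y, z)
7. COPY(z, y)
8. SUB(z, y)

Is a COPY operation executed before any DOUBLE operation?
No

First COPY: step 7
First DOUBLE: step 1
Since 7 > 1, DOUBLE comes first.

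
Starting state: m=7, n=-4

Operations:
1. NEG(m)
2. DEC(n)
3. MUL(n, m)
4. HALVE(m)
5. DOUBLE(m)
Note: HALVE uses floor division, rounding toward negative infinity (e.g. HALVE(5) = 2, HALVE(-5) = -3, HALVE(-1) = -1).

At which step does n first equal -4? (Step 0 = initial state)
Step 0

Tracing n:
Initial: n = -4 ← first occurrence
After step 1: n = -4
After step 2: n = -5
After step 3: n = 35
After step 4: n = 35
After step 5: n = 35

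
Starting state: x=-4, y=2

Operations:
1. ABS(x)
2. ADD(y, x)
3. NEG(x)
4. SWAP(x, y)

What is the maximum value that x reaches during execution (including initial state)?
6

Values of x at each step:
Initial: x = -4
After step 1: x = 4
After step 2: x = 4
After step 3: x = -4
After step 4: x = 6 ← maximum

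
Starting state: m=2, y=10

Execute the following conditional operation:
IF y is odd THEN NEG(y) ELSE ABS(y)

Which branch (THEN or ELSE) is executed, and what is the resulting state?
Branch: ELSE, Final state: m=2, y=10

Evaluating condition: y is odd
Condition is False, so ELSE branch executes
After ABS(y): m=2, y=10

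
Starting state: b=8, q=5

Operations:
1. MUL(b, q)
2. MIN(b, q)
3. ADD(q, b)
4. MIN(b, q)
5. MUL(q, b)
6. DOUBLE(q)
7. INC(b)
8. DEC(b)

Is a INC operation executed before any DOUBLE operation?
No

First INC: step 7
First DOUBLE: step 6
Since 7 > 6, DOUBLE comes first.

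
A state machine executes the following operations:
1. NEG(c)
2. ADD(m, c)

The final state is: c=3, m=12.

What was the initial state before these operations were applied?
c=-3, m=9

Working backwards:
Final state: c=3, m=12
Before step 2 (ADD(m, c)): c=3, m=9
Before step 1 (NEG(c)): c=-3, m=9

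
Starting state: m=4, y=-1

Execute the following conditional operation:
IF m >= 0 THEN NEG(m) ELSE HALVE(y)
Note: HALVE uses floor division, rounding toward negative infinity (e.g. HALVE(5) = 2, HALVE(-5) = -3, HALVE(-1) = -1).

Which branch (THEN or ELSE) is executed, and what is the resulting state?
Branch: THEN, Final state: m=-4, y=-1

Evaluating condition: m >= 0
m = 4
Condition is True, so THEN branch executes
After NEG(m): m=-4, y=-1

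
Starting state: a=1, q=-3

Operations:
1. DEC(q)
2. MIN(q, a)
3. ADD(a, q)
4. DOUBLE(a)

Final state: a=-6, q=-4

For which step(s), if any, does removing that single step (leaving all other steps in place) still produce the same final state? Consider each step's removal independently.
Step(s) 2

Testing removal of each single step:
Without step 1: final = a=-4, q=-3 (different)
Without step 2: final = a=-6, q=-4 (same)
Without step 3: final = a=2, q=-4 (different)
Without step 4: final = a=-3, q=-4 (different)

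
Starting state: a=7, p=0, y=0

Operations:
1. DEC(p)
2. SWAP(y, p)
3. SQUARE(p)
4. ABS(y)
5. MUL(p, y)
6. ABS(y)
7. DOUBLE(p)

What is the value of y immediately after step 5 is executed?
y = 1

Tracing y through execution:
Initial: y = 0
After step 1 (DEC(p)): y = 0
After step 2 (SWAP(y, p)): y = -1
After step 3 (SQUARE(p)): y = -1
After step 4 (ABS(y)): y = 1
After step 5 (MUL(p, y)): y = 1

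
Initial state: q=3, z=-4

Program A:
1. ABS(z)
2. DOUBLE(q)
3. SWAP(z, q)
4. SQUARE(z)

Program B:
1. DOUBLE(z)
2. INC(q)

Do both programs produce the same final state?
No

Program A final state: q=4, z=36
Program B final state: q=4, z=-8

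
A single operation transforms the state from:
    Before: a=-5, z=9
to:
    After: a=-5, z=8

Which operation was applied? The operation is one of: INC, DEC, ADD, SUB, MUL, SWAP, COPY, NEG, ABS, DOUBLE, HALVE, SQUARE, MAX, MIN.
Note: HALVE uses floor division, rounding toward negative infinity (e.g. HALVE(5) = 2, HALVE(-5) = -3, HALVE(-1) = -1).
DEC(z)

Analyzing the change:
Before: a=-5, z=9
After: a=-5, z=8
Variable z changed from 9 to 8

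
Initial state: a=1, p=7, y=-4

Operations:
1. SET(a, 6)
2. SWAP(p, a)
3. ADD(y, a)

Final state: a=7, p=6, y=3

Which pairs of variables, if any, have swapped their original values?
None

Comparing initial and final values:
p: 7 → 6
a: 1 → 7
y: -4 → 3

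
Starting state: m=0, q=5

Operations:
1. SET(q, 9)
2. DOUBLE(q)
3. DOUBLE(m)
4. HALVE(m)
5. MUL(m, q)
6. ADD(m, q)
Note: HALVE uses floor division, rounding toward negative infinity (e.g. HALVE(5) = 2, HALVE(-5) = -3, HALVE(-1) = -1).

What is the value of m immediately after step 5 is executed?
m = 0

Tracing m through execution:
Initial: m = 0
After step 1 (SET(q, 9)): m = 0
After step 2 (DOUBLE(q)): m = 0
After step 3 (DOUBLE(m)): m = 0
After step 4 (HALVE(m)): m = 0
After step 5 (MUL(m, q)): m = 0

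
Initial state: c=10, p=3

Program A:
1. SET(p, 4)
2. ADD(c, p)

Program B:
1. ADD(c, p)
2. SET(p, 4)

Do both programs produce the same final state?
No

Program A final state: c=14, p=4
Program B final state: c=13, p=4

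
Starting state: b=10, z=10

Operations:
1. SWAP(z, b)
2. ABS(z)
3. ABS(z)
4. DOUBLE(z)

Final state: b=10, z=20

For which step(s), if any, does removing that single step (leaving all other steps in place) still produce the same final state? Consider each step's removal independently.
Step(s) 1, 2, 3

Testing removal of each single step:
Without step 1: final = b=10, z=20 (same)
Without step 2: final = b=10, z=20 (same)
Without step 3: final = b=10, z=20 (same)
Without step 4: final = b=10, z=10 (different)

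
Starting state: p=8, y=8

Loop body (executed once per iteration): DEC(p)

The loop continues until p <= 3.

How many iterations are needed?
5

Tracing iterations:
Initial: p=8, y=8
After iteration 1: p=7, y=8
After iteration 2: p=6, y=8
After iteration 3: p=5, y=8
After iteration 4: p=4, y=8
After iteration 5: p=3, y=8
p <= 3 now holds, so the loop exits after 5 iterations.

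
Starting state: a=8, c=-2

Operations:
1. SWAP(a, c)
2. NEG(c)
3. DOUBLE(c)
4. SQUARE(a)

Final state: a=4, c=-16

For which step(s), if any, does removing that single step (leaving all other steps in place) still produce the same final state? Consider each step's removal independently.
None - removing any single step changes the final result

Testing removal of each single step:
Without step 1: final = a=64, c=4 (different)
Without step 2: final = a=4, c=16 (different)
Without step 3: final = a=4, c=-8 (different)
Without step 4: final = a=-2, c=-16 (different)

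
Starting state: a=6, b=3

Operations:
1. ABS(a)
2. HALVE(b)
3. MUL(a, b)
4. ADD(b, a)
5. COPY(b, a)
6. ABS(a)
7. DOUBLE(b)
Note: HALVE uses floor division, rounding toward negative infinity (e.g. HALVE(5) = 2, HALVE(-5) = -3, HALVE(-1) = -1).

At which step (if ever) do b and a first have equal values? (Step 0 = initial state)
Step 5

b and a first become equal after step 5.

Comparing values at each step:
Initial: b=3, a=6
After step 1: b=3, a=6
After step 2: b=1, a=6
After step 3: b=1, a=6
After step 4: b=7, a=6
After step 5: b=6, a=6 ← equal!
After step 6: b=6, a=6 ← equal!
After step 7: b=12, a=6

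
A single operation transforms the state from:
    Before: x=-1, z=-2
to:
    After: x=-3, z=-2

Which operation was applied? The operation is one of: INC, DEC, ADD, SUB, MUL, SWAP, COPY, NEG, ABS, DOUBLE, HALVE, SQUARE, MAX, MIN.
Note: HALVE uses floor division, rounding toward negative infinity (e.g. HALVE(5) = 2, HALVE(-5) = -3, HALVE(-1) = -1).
ADD(x, z)

Analyzing the change:
Before: x=-1, z=-2
After: x=-3, z=-2
Variable x changed from -1 to -3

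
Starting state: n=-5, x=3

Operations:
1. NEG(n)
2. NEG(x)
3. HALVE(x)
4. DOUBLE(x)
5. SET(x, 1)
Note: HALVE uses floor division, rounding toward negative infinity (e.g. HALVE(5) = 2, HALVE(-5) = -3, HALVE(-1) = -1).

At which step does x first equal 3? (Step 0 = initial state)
Step 0

Tracing x:
Initial: x = 3 ← first occurrence
After step 1: x = 3
After step 2: x = -3
After step 3: x = -2
After step 4: x = -4
After step 5: x = 1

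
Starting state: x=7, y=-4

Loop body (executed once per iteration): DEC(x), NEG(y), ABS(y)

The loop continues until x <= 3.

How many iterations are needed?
4

Tracing iterations:
Initial: x=7, y=-4
After iteration 1: x=6, y=4
After iteration 2: x=5, y=4
After iteration 3: x=4, y=4
After iteration 4: x=3, y=4
x <= 3 now holds, so the loop exits after 4 iterations.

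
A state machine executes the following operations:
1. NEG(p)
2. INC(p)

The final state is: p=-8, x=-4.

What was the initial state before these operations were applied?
p=9, x=-4

Working backwards:
Final state: p=-8, x=-4
Before step 2 (INC(p)): p=-9, x=-4
Before step 1 (NEG(p)): p=9, x=-4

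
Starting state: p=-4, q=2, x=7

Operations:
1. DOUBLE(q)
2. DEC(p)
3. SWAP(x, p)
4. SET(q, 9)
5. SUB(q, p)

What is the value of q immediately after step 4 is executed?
q = 9

Tracing q through execution:
Initial: q = 2
After step 1 (DOUBLE(q)): q = 4
After step 2 (DEC(p)): q = 4
After step 3 (SWAP(x, p)): q = 4
After step 4 (SET(q, 9)): q = 9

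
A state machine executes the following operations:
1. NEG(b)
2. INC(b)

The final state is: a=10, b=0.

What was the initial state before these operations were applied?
a=10, b=1

Working backwards:
Final state: a=10, b=0
Before step 2 (INC(b)): a=10, b=-1
Before step 1 (NEG(b)): a=10, b=1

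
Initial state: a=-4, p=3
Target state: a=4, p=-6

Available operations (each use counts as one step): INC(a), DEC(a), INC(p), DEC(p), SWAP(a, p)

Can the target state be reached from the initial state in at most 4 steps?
Yes

Path (4 steps): DEC(a) → DEC(a) → INC(p) → SWAP(a, p)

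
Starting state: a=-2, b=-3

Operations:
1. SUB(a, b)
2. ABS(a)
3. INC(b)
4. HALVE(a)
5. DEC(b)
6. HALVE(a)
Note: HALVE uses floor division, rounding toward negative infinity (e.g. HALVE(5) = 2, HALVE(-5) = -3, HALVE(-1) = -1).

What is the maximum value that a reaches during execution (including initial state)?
1

Values of a at each step:
Initial: a = -2
After step 1: a = 1 ← maximum
After step 2: a = 1
After step 3: a = 1
After step 4: a = 0
After step 5: a = 0
After step 6: a = 0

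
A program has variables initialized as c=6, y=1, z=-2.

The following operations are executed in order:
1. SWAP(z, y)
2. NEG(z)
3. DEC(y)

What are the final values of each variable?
{c: 6, y: -3, z: -1}

Step-by-step execution:
Initial: c=6, y=1, z=-2
After step 1 (SWAP(z, y)): c=6, y=-2, z=1
After step 2 (NEG(z)): c=6, y=-2, z=-1
After step 3 (DEC(y)): c=6, y=-3, z=-1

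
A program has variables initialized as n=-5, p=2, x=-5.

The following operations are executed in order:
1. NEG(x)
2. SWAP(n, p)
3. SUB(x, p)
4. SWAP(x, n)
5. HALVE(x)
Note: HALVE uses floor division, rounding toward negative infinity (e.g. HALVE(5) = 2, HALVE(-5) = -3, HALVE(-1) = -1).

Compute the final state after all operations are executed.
{n: 10, p: -5, x: 1}

Step-by-step execution:
Initial: n=-5, p=2, x=-5
After step 1 (NEG(x)): n=-5, p=2, x=5
After step 2 (SWAP(n, p)): n=2, p=-5, x=5
After step 3 (SUB(x, p)): n=2, p=-5, x=10
After step 4 (SWAP(x, n)): n=10, p=-5, x=2
After step 5 (HALVE(x)): n=10, p=-5, x=1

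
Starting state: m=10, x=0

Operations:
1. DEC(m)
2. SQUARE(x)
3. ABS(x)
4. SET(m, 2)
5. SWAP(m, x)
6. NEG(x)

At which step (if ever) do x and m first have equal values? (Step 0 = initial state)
Never

x and m never become equal during execution.

Comparing values at each step:
Initial: x=0, m=10
After step 1: x=0, m=9
After step 2: x=0, m=9
After step 3: x=0, m=9
After step 4: x=0, m=2
After step 5: x=2, m=0
After step 6: x=-2, m=0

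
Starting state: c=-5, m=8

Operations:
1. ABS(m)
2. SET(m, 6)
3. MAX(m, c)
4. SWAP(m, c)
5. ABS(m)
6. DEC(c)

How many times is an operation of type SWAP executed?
1

Counting SWAP operations:
Step 4: SWAP(m, c) ← SWAP
Total: 1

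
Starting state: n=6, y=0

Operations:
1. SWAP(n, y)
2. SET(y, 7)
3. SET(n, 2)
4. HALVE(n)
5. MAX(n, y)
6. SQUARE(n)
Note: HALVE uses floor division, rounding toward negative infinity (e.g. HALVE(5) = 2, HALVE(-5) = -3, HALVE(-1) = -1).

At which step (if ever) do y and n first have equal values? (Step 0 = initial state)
Step 5

y and n first become equal after step 5.

Comparing values at each step:
Initial: y=0, n=6
After step 1: y=6, n=0
After step 2: y=7, n=0
After step 3: y=7, n=2
After step 4: y=7, n=1
After step 5: y=7, n=7 ← equal!
After step 6: y=7, n=49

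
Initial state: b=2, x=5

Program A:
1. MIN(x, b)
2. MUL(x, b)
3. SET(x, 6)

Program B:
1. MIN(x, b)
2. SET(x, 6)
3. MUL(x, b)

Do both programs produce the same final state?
No

Program A final state: b=2, x=6
Program B final state: b=2, x=12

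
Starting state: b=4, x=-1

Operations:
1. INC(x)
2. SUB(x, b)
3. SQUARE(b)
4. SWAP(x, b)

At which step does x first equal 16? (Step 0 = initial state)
Step 4

Tracing x:
Initial: x = -1
After step 1: x = 0
After step 2: x = -4
After step 3: x = -4
After step 4: x = 16 ← first occurrence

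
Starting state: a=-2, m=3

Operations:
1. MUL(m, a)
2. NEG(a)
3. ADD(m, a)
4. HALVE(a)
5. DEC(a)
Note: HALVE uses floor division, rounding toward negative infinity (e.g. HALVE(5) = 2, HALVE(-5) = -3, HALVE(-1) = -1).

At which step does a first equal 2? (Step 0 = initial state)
Step 2

Tracing a:
Initial: a = -2
After step 1: a = -2
After step 2: a = 2 ← first occurrence
After step 3: a = 2
After step 4: a = 1
After step 5: a = 0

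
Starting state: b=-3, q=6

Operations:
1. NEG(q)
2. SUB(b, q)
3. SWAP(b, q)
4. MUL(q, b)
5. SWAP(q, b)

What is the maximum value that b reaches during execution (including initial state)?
3

Values of b at each step:
Initial: b = -3
After step 1: b = -3
After step 2: b = 3 ← maximum
After step 3: b = -6
After step 4: b = -6
After step 5: b = -18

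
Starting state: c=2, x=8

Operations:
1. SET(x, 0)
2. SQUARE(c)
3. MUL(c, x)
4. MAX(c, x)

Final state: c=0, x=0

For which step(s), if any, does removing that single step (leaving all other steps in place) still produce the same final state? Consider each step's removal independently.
Step(s) 2, 4

Testing removal of each single step:
Without step 1: final = c=32, x=8 (different)
Without step 2: final = c=0, x=0 (same)
Without step 3: final = c=4, x=0 (different)
Without step 4: final = c=0, x=0 (same)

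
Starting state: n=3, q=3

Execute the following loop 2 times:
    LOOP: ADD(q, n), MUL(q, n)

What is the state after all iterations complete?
n=3, q=63

Iteration trace:
Start: n=3, q=3
After iteration 1: n=3, q=18
After iteration 2: n=3, q=63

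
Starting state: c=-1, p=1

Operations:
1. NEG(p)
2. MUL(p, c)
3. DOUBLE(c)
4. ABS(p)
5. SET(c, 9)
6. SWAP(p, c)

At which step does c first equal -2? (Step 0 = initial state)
Step 3

Tracing c:
Initial: c = -1
After step 1: c = -1
After step 2: c = -1
After step 3: c = -2 ← first occurrence
After step 4: c = -2
After step 5: c = 9
After step 6: c = 1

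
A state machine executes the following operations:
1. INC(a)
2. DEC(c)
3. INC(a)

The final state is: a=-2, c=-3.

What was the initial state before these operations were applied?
a=-4, c=-2

Working backwards:
Final state: a=-2, c=-3
Before step 3 (INC(a)): a=-3, c=-3
Before step 2 (DEC(c)): a=-3, c=-2
Before step 1 (INC(a)): a=-4, c=-2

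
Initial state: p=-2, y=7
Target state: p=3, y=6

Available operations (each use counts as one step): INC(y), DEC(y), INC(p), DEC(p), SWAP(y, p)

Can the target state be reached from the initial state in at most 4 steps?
No

The target state cannot be reached within 4 steps.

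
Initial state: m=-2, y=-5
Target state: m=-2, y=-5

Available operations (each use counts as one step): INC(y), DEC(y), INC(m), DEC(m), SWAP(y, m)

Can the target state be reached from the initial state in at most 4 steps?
Yes

Path (0 steps): 0 steps (already at target)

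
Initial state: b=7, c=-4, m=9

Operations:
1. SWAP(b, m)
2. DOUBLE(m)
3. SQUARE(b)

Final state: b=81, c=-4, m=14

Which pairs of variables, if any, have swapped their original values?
None

Comparing initial and final values:
c: -4 → -4
m: 9 → 14
b: 7 → 81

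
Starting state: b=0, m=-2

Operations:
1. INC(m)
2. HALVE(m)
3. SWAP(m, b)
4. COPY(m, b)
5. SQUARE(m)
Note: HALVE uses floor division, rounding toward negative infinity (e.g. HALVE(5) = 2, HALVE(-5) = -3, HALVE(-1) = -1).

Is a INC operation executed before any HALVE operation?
Yes

First INC: step 1
First HALVE: step 2
Since 1 < 2, INC comes first.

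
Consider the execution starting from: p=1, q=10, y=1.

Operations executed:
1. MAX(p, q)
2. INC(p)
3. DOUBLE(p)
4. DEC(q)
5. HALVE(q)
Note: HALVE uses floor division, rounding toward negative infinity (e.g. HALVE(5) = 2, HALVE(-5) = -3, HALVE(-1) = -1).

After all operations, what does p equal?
p = 22

Tracing execution:
Step 1: MAX(p, q) → p = 10
Step 2: INC(p) → p = 11
Step 3: DOUBLE(p) → p = 22
Step 4: DEC(q) → p = 22
Step 5: HALVE(q) → p = 22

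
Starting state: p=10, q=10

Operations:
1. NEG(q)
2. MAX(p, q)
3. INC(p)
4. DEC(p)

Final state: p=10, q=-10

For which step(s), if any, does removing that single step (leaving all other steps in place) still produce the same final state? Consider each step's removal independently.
Step(s) 2

Testing removal of each single step:
Without step 1: final = p=10, q=10 (different)
Without step 2: final = p=10, q=-10 (same)
Without step 3: final = p=9, q=-10 (different)
Without step 4: final = p=11, q=-10 (different)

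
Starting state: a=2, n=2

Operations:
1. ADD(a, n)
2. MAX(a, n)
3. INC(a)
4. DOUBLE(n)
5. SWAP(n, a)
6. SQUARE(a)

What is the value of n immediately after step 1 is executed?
n = 2

Tracing n through execution:
Initial: n = 2
After step 1 (ADD(a, n)): n = 2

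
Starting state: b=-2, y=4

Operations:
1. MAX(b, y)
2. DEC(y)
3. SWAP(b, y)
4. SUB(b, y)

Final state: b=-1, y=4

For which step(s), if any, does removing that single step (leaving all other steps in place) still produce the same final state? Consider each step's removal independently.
None - removing any single step changes the final result

Testing removal of each single step:
Without step 1: final = b=5, y=-2 (different)
Without step 2: final = b=0, y=4 (different)
Without step 3: final = b=1, y=3 (different)
Without step 4: final = b=3, y=4 (different)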